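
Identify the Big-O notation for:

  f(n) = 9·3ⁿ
O(3ⁿ)

The dominant term in 9·3ⁿ is 9·3ⁿ, which is Θ(3ⁿ).
Constants are absorbed, so the tightest bound is O(3ⁿ).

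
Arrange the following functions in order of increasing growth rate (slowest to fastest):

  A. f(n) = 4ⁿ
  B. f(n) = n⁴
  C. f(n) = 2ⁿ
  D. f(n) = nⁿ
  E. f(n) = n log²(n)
E < B < C < A < D

Comparing growth rates:
E = n log²(n) is O(n log² n)
B = n⁴ is O(n⁴)
C = 2ⁿ is O(2ⁿ)
A = 4ⁿ is O(4ⁿ)
D = nⁿ is O(nⁿ)

Therefore, the order from slowest to fastest is: E < B < C < A < D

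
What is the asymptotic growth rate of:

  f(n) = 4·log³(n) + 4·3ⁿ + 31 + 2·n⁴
Θ(3ⁿ)

Order the terms by growth rate: 31 ≺ 4·log³(n) ≺ 2·n⁴ ≺ 4·3ⁿ.
The fastest-growing term 4·3ⁿ dominates as n → ∞; dropping its constant factor gives Θ(3ⁿ).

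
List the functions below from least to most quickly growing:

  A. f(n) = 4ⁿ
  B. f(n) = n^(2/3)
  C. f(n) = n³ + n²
B < C < A

Comparing growth rates:
B = n^(2/3) is O(n^(2/3))
C = n³ + n² is O(n³)
A = 4ⁿ is O(4ⁿ)

Therefore, the order from slowest to fastest is: B < C < A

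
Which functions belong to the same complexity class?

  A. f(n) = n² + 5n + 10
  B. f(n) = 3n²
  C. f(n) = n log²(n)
A and B

Examining each function:
  A. n² + 5n + 10 is O(n²)
  B. 3n² is O(n²)
  C. n log²(n) is O(n log² n)

Functions A and B both have the same complexity class.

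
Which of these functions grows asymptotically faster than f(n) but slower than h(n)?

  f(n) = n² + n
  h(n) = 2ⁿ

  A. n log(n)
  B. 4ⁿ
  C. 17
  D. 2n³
D

We need g(n) with n² + n = o(g(n)) and g(n) = o(2ⁿ), i.e. O(n²) ≺ g ≺ O(2ⁿ).
Check each option:
  A. n log(n) — O(n log n) does not grow strictly faster than f(n)
  B. 4ⁿ — O(4ⁿ) does not grow strictly slower than h(n)
  C. 17 — O(1) does not grow strictly faster than f(n)
  D. 2n³ — O(n³) is strictly between O(n²) and O(2ⁿ) ✓

Only option D (2n³) lies strictly between.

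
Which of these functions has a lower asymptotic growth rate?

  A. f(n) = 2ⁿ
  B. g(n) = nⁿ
A

f(n) = 2ⁿ is O(2ⁿ), while g(n) = nⁿ is O(nⁿ).
Since O(2ⁿ) grows slower than O(nⁿ), f(n) is dominated.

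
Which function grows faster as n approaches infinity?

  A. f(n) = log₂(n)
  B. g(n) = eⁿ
B

f(n) = log₂(n) is O(log n), while g(n) = eⁿ is O(eⁿ).
Since O(eⁿ) grows faster than O(log n), g(n) dominates.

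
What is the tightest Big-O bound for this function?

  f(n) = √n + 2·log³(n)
O(√n)

The dominant term in √n + 2·log³(n) is √n, which is Θ(√n).
Lower-order terms (2·log³(n)) are asymptotically negligible.
Constants are absorbed, so the tightest bound is O(√n).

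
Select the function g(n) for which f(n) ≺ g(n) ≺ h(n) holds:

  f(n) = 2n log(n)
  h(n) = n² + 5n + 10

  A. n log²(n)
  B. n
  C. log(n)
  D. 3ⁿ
A

We need g(n) with 2n log(n) = o(g(n)) and g(n) = o(n² + 5n + 10), i.e. O(n log n) ≺ g ≺ O(n²).
Check each option:
  A. n log²(n) — O(n log² n) is strictly between O(n log n) and O(n²) ✓
  B. n — O(n) does not grow strictly faster than f(n)
  C. log(n) — O(log n) does not grow strictly faster than f(n)
  D. 3ⁿ — O(3ⁿ) does not grow strictly slower than h(n)

Only option A (n log²(n)) lies strictly between.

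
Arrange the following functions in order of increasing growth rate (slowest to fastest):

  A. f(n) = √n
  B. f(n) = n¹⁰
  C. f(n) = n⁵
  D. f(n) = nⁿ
A < C < B < D

Comparing growth rates:
A = √n is O(√n)
C = n⁵ is O(n⁵)
B = n¹⁰ is O(n¹⁰)
D = nⁿ is O(nⁿ)

Therefore, the order from slowest to fastest is: A < C < B < D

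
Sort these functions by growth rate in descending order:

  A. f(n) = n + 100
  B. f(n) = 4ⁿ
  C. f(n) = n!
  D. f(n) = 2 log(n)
C > B > A > D

Comparing growth rates:
C = n! is O(n!)
B = 4ⁿ is O(4ⁿ)
A = n + 100 is O(n)
D = 2 log(n) is O(log n)

Therefore, the order from fastest to slowest is: C > B > A > D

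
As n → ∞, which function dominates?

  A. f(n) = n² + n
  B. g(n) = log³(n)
A

f(n) = n² + n is O(n²), while g(n) = log³(n) is O(log³ n).
Since O(n²) grows faster than O(log³ n), f(n) dominates.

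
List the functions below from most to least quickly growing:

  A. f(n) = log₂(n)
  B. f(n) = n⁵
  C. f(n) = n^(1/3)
B > C > A

Comparing growth rates:
B = n⁵ is O(n⁵)
C = n^(1/3) is O(n^(1/3))
A = log₂(n) is O(log n)

Therefore, the order from fastest to slowest is: B > C > A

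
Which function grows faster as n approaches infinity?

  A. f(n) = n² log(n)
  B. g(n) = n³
B

f(n) = n² log(n) is O(n² log n), while g(n) = n³ is O(n³).
Since O(n³) grows faster than O(n² log n), g(n) dominates.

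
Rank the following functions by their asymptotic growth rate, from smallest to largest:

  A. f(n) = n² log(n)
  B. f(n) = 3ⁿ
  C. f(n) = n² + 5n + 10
C < A < B

Comparing growth rates:
C = n² + 5n + 10 is O(n²)
A = n² log(n) is O(n² log n)
B = 3ⁿ is O(3ⁿ)

Therefore, the order from slowest to fastest is: C < A < B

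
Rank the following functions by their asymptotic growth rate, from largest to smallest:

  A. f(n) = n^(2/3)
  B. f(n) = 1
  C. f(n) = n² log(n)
C > A > B

Comparing growth rates:
C = n² log(n) is O(n² log n)
A = n^(2/3) is O(n^(2/3))
B = 1 is O(1)

Therefore, the order from fastest to slowest is: C > A > B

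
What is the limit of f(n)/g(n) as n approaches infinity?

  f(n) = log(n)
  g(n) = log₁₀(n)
log(10)

Since log(n) and log₁₀(n) have the same growth rate (O(log n)),
the ratio converges to a constant: log(10).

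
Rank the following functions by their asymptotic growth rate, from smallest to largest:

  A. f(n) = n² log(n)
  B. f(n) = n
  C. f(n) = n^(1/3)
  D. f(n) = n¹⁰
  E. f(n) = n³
C < B < A < E < D

Comparing growth rates:
C = n^(1/3) is O(n^(1/3))
B = n is O(n)
A = n² log(n) is O(n² log n)
E = n³ is O(n³)
D = n¹⁰ is O(n¹⁰)

Therefore, the order from slowest to fastest is: C < B < A < E < D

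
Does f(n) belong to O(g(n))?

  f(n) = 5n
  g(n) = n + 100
True

f(n) = 5n and g(n) = n + 100 are both O(n).
Big-O permits equal growth rates (f ≤ c·g for some c), so f(n) = O(g(n)) is true.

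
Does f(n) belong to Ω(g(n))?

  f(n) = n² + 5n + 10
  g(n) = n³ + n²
False

f(n) = n² + 5n + 10 is O(n²), and g(n) = n³ + n² is O(n³).
Since O(n²) grows slower than O(n³), f(n) = Ω(g(n)) is false.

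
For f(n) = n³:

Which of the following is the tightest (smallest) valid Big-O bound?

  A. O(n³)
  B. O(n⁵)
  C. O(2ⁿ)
A

f(n) = n³ is O(n³).
All listed options are valid Big-O bounds (upper bounds),
but O(n³) is the tightest (smallest valid bound).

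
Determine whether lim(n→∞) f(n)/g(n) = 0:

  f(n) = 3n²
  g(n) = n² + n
False

f(n) = 3n² is O(n²), and g(n) = n² + n is O(n²).
Since they have the same growth rate, f(n) = o(g(n)) is false.
(f = o(g) requires f to grow strictly slower, not equal.)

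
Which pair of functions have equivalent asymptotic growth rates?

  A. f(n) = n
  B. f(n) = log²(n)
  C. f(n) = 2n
A and C

Examining each function:
  A. n is O(n)
  B. log²(n) is O(log² n)
  C. 2n is O(n)

Functions A and C both have the same complexity class.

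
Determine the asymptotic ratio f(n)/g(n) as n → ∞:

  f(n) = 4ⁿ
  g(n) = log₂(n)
∞

Since 4ⁿ (O(4ⁿ)) grows faster than log₂(n) (O(log n)),
the ratio f(n)/g(n) → ∞ as n → ∞.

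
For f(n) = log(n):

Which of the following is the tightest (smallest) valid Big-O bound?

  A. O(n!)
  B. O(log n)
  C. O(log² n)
B

f(n) = log(n) is O(log n).
All listed options are valid Big-O bounds (upper bounds),
but O(log n) is the tightest (smallest valid bound).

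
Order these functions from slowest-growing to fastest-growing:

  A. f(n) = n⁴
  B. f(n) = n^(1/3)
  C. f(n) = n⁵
B < A < C

Comparing growth rates:
B = n^(1/3) is O(n^(1/3))
A = n⁴ is O(n⁴)
C = n⁵ is O(n⁵)

Therefore, the order from slowest to fastest is: B < A < C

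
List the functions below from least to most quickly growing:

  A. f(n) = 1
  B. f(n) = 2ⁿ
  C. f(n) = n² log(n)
A < C < B

Comparing growth rates:
A = 1 is O(1)
C = n² log(n) is O(n² log n)
B = 2ⁿ is O(2ⁿ)

Therefore, the order from slowest to fastest is: A < C < B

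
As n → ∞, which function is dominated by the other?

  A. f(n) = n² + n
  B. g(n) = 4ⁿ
A

f(n) = n² + n is O(n²), while g(n) = 4ⁿ is O(4ⁿ).
Since O(n²) grows slower than O(4ⁿ), f(n) is dominated.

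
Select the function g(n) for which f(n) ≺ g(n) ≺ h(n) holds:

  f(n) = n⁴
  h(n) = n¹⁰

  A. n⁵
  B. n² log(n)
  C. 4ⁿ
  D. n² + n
A

We need g(n) with n⁴ = o(g(n)) and g(n) = o(n¹⁰), i.e. O(n⁴) ≺ g ≺ O(n¹⁰).
Check each option:
  A. n⁵ — O(n⁵) is strictly between O(n⁴) and O(n¹⁰) ✓
  B. n² log(n) — O(n² log n) does not grow strictly faster than f(n)
  C. 4ⁿ — O(4ⁿ) does not grow strictly slower than h(n)
  D. n² + n — O(n²) does not grow strictly faster than f(n)

Only option A (n⁵) lies strictly between.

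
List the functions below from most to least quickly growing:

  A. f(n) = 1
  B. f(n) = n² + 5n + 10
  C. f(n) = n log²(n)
B > C > A

Comparing growth rates:
B = n² + 5n + 10 is O(n²)
C = n log²(n) is O(n log² n)
A = 1 is O(1)

Therefore, the order from fastest to slowest is: B > C > A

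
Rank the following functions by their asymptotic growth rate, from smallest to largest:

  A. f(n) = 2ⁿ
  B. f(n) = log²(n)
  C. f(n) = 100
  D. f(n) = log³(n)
C < B < D < A

Comparing growth rates:
C = 100 is O(1)
B = log²(n) is O(log² n)
D = log³(n) is O(log³ n)
A = 2ⁿ is O(2ⁿ)

Therefore, the order from slowest to fastest is: C < B < D < A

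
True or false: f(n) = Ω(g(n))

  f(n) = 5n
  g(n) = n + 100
True

f(n) = 5n and g(n) = n + 100 are both O(n).
Big-Ω permits equal growth rates (f ≥ c·g for some c > 0), so f(n) = Ω(g(n)) is true.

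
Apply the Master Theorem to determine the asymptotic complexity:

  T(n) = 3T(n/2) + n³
Θ(n³)

Master Theorem: a = 3, b = 2, f(n) = n³.
Compute the critical exponent d = log₂(3) = 1.585.
Compare f(n) = Θ(n³) against n^d:
  k = 3 > d = 1.585, so f(n) = Ω(n^(d+ε)) — Case 3.
  Regularity: a·(n/b)^3/n^3 = a/b^3 = 3/8 < 1 ✓.
  The top-level work dominates: T(n) = Θ(f(n)) = Θ(n³).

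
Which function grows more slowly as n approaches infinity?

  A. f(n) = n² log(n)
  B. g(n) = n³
A

f(n) = n² log(n) is O(n² log n), while g(n) = n³ is O(n³).
Since O(n² log n) grows slower than O(n³), f(n) is dominated.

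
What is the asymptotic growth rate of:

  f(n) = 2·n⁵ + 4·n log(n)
Θ(n⁵)

Order the terms by growth rate: 4·n log(n) ≺ 2·n⁵.
The fastest-growing term 2·n⁵ dominates as n → ∞; dropping its constant factor gives Θ(n⁵).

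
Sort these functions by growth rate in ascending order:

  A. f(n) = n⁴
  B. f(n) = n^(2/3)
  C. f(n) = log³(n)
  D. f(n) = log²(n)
D < C < B < A

Comparing growth rates:
D = log²(n) is O(log² n)
C = log³(n) is O(log³ n)
B = n^(2/3) is O(n^(2/3))
A = n⁴ is O(n⁴)

Therefore, the order from slowest to fastest is: D < C < B < A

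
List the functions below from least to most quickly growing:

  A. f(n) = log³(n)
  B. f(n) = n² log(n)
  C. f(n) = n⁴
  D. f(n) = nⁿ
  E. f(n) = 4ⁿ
A < B < C < E < D

Comparing growth rates:
A = log³(n) is O(log³ n)
B = n² log(n) is O(n² log n)
C = n⁴ is O(n⁴)
E = 4ⁿ is O(4ⁿ)
D = nⁿ is O(nⁿ)

Therefore, the order from slowest to fastest is: A < B < C < E < D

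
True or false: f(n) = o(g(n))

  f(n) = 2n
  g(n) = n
False

f(n) = 2n is O(n), and g(n) = n is O(n).
Since they have the same growth rate, f(n) = o(g(n)) is false.
(f = o(g) requires f to grow strictly slower, not equal.)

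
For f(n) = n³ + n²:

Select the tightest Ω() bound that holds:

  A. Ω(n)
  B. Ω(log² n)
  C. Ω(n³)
C

f(n) = n³ + n² is Ω(n³).
All listed options are valid Big-Ω bounds (lower bounds),
but Ω(n³) is the tightest (largest valid bound).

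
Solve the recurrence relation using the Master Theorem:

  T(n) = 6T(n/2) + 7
Θ(n^log₂(6))

Master Theorem: a = 6, b = 2, f(n) = 7.
Compute the critical exponent d = log₂(6) = 2.585.
Compare f(n) = Θ(1) against n^d:
  k = 0 < d = 2.585, so f(n) = O(n^(d-ε)) — Case 1.
  The recursion cost dominates: T(n) = Θ(n^d) = Θ(n^log₂(6)).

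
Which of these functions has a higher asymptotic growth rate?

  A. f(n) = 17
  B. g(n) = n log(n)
B

f(n) = 17 is O(1), while g(n) = n log(n) is O(n log n).
Since O(n log n) grows faster than O(1), g(n) dominates.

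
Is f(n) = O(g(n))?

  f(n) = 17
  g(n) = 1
True

f(n) = 17 and g(n) = 1 are both O(1).
Big-O permits equal growth rates (f ≤ c·g for some c), so f(n) = O(g(n)) is true.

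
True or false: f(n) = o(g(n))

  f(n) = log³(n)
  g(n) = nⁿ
True

f(n) = log³(n) is O(log³ n), and g(n) = nⁿ is O(nⁿ).
Since O(log³ n) grows strictly slower than O(nⁿ), f(n) = o(g(n)) is true.
This means lim(n→∞) f(n)/g(n) = 0.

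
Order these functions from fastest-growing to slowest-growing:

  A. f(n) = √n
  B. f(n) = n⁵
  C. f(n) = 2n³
B > C > A

Comparing growth rates:
B = n⁵ is O(n⁵)
C = 2n³ is O(n³)
A = √n is O(√n)

Therefore, the order from fastest to slowest is: B > C > A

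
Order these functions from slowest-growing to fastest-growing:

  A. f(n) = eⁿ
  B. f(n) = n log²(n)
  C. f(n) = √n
C < B < A

Comparing growth rates:
C = √n is O(√n)
B = n log²(n) is O(n log² n)
A = eⁿ is O(eⁿ)

Therefore, the order from slowest to fastest is: C < B < A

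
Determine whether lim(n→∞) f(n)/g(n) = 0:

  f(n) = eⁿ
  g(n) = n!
True

f(n) = eⁿ is O(eⁿ), and g(n) = n! is O(n!).
Since O(eⁿ) grows strictly slower than O(n!), f(n) = o(g(n)) is true.
This means lim(n→∞) f(n)/g(n) = 0.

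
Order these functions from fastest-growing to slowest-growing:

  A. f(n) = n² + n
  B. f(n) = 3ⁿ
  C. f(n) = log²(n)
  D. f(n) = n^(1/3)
B > A > D > C

Comparing growth rates:
B = 3ⁿ is O(3ⁿ)
A = n² + n is O(n²)
D = n^(1/3) is O(n^(1/3))
C = log²(n) is O(log² n)

Therefore, the order from fastest to slowest is: B > A > D > C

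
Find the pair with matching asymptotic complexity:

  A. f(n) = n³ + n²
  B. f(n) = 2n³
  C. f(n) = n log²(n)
A and B

Examining each function:
  A. n³ + n² is O(n³)
  B. 2n³ is O(n³)
  C. n log²(n) is O(n log² n)

Functions A and B both have the same complexity class.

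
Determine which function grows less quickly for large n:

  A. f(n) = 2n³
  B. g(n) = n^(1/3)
B

f(n) = 2n³ is O(n³), while g(n) = n^(1/3) is O(n^(1/3)).
Since O(n^(1/3)) grows slower than O(n³), g(n) is dominated.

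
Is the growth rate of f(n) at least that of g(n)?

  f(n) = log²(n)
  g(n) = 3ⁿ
False

f(n) = log²(n) is O(log² n), and g(n) = 3ⁿ is O(3ⁿ).
Since O(log² n) grows slower than O(3ⁿ), f(n) = Ω(g(n)) is false.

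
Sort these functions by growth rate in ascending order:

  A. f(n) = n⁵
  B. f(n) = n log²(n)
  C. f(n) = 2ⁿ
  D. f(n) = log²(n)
D < B < A < C

Comparing growth rates:
D = log²(n) is O(log² n)
B = n log²(n) is O(n log² n)
A = n⁵ is O(n⁵)
C = 2ⁿ is O(2ⁿ)

Therefore, the order from slowest to fastest is: D < B < A < C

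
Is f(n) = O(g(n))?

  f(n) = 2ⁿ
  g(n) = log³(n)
False

f(n) = 2ⁿ is O(2ⁿ), and g(n) = log³(n) is O(log³ n).
Since O(2ⁿ) grows faster than O(log³ n), f(n) = O(g(n)) is false.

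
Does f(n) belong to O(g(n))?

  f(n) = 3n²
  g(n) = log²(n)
False

f(n) = 3n² is O(n²), and g(n) = log²(n) is O(log² n).
Since O(n²) grows faster than O(log² n), f(n) = O(g(n)) is false.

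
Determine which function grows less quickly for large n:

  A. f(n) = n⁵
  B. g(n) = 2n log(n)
B

f(n) = n⁵ is O(n⁵), while g(n) = 2n log(n) is O(n log n).
Since O(n log n) grows slower than O(n⁵), g(n) is dominated.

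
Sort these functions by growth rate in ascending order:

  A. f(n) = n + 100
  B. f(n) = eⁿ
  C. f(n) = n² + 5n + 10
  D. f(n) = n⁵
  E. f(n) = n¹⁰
A < C < D < E < B

Comparing growth rates:
A = n + 100 is O(n)
C = n² + 5n + 10 is O(n²)
D = n⁵ is O(n⁵)
E = n¹⁰ is O(n¹⁰)
B = eⁿ is O(eⁿ)

Therefore, the order from slowest to fastest is: A < C < D < E < B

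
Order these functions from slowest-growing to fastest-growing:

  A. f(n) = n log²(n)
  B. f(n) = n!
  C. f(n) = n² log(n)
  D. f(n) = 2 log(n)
D < A < C < B

Comparing growth rates:
D = 2 log(n) is O(log n)
A = n log²(n) is O(n log² n)
C = n² log(n) is O(n² log n)
B = n! is O(n!)

Therefore, the order from slowest to fastest is: D < A < C < B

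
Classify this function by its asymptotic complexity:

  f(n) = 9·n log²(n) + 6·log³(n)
O(n log² n)

The dominant term in 9·n log²(n) + 6·log³(n) is 9·n log²(n), which is Θ(n log² n).
Lower-order terms (6·log³(n)) are asymptotically negligible.
Constants are absorbed, so the tightest bound is O(n log² n).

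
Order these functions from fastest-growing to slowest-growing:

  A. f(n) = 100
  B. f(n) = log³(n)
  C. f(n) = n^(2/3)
C > B > A

Comparing growth rates:
C = n^(2/3) is O(n^(2/3))
B = log³(n) is O(log³ n)
A = 100 is O(1)

Therefore, the order from fastest to slowest is: C > B > A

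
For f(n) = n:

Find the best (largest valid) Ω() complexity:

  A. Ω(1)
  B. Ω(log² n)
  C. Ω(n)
C

f(n) = n is Ω(n).
All listed options are valid Big-Ω bounds (lower bounds),
but Ω(n) is the tightest (largest valid bound).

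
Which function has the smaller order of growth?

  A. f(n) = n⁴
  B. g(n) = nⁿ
A

f(n) = n⁴ is O(n⁴), while g(n) = nⁿ is O(nⁿ).
Since O(n⁴) grows slower than O(nⁿ), f(n) is dominated.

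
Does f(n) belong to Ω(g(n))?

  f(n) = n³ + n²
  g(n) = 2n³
True

f(n) = n³ + n² and g(n) = 2n³ are both O(n³).
Big-Ω permits equal growth rates (f ≥ c·g for some c > 0), so f(n) = Ω(g(n)) is true.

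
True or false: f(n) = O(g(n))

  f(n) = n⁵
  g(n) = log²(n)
False

f(n) = n⁵ is O(n⁵), and g(n) = log²(n) is O(log² n).
Since O(n⁵) grows faster than O(log² n), f(n) = O(g(n)) is false.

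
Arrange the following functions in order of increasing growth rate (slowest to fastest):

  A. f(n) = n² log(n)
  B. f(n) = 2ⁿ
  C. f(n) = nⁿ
A < B < C

Comparing growth rates:
A = n² log(n) is O(n² log n)
B = 2ⁿ is O(2ⁿ)
C = nⁿ is O(nⁿ)

Therefore, the order from slowest to fastest is: A < B < C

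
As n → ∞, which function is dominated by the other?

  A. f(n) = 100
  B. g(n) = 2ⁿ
A

f(n) = 100 is O(1), while g(n) = 2ⁿ is O(2ⁿ).
Since O(1) grows slower than O(2ⁿ), f(n) is dominated.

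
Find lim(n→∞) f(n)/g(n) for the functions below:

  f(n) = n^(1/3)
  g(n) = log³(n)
∞

Since n^(1/3) (O(n^(1/3))) grows faster than log³(n) (O(log³ n)),
the ratio f(n)/g(n) → ∞ as n → ∞.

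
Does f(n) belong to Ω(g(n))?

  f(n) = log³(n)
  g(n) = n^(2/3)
False

f(n) = log³(n) is O(log³ n), and g(n) = n^(2/3) is O(n^(2/3)).
Since O(log³ n) grows slower than O(n^(2/3)), f(n) = Ω(g(n)) is false.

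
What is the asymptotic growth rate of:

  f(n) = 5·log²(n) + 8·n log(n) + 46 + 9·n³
Θ(n³)

Order the terms by growth rate: 46 ≺ 5·log²(n) ≺ 8·n log(n) ≺ 9·n³.
The fastest-growing term 9·n³ dominates as n → ∞; dropping its constant factor gives Θ(n³).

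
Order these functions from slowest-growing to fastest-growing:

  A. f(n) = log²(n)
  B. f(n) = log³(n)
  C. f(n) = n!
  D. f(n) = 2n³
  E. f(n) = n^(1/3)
A < B < E < D < C

Comparing growth rates:
A = log²(n) is O(log² n)
B = log³(n) is O(log³ n)
E = n^(1/3) is O(n^(1/3))
D = 2n³ is O(n³)
C = n! is O(n!)

Therefore, the order from slowest to fastest is: A < B < E < D < C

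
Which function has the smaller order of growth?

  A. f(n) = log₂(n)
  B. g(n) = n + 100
A

f(n) = log₂(n) is O(log n), while g(n) = n + 100 is O(n).
Since O(log n) grows slower than O(n), f(n) is dominated.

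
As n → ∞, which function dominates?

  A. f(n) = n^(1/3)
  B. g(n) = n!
B

f(n) = n^(1/3) is O(n^(1/3)), while g(n) = n! is O(n!).
Since O(n!) grows faster than O(n^(1/3)), g(n) dominates.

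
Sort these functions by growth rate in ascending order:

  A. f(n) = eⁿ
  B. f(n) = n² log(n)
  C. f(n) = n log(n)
C < B < A

Comparing growth rates:
C = n log(n) is O(n log n)
B = n² log(n) is O(n² log n)
A = eⁿ is O(eⁿ)

Therefore, the order from slowest to fastest is: C < B < A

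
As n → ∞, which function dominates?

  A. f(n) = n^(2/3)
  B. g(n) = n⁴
B

f(n) = n^(2/3) is O(n^(2/3)), while g(n) = n⁴ is O(n⁴).
Since O(n⁴) grows faster than O(n^(2/3)), g(n) dominates.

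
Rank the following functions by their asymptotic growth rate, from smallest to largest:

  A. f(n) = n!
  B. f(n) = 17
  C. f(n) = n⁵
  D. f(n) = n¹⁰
B < C < D < A

Comparing growth rates:
B = 17 is O(1)
C = n⁵ is O(n⁵)
D = n¹⁰ is O(n¹⁰)
A = n! is O(n!)

Therefore, the order from slowest to fastest is: B < C < D < A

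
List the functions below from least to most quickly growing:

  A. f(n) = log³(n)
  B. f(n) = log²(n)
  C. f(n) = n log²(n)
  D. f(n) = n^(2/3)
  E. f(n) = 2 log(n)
E < B < A < D < C

Comparing growth rates:
E = 2 log(n) is O(log n)
B = log²(n) is O(log² n)
A = log³(n) is O(log³ n)
D = n^(2/3) is O(n^(2/3))
C = n log²(n) is O(n log² n)

Therefore, the order from slowest to fastest is: E < B < A < D < C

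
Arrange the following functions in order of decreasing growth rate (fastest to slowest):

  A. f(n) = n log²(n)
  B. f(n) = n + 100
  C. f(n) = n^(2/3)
A > B > C

Comparing growth rates:
A = n log²(n) is O(n log² n)
B = n + 100 is O(n)
C = n^(2/3) is O(n^(2/3))

Therefore, the order from fastest to slowest is: A > B > C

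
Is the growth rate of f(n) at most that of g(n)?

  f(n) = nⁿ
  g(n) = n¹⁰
False

f(n) = nⁿ is O(nⁿ), and g(n) = n¹⁰ is O(n¹⁰).
Since O(nⁿ) grows faster than O(n¹⁰), f(n) = O(g(n)) is false.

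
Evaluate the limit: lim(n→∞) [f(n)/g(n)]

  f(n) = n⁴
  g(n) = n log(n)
∞

Since n⁴ (O(n⁴)) grows faster than n log(n) (O(n log n)),
the ratio f(n)/g(n) → ∞ as n → ∞.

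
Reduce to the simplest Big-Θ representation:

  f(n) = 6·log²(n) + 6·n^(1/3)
Θ(n^(1/3))

Order the terms by growth rate: 6·log²(n) ≺ 6·n^(1/3).
The fastest-growing term 6·n^(1/3) dominates as n → ∞; dropping its constant factor gives Θ(n^(1/3)).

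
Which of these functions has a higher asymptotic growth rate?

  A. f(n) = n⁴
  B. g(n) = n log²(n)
A

f(n) = n⁴ is O(n⁴), while g(n) = n log²(n) is O(n log² n).
Since O(n⁴) grows faster than O(n log² n), f(n) dominates.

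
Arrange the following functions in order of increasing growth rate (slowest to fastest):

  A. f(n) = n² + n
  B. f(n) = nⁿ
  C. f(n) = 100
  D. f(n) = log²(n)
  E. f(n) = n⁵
C < D < A < E < B

Comparing growth rates:
C = 100 is O(1)
D = log²(n) is O(log² n)
A = n² + n is O(n²)
E = n⁵ is O(n⁵)
B = nⁿ is O(nⁿ)

Therefore, the order from slowest to fastest is: C < D < A < E < B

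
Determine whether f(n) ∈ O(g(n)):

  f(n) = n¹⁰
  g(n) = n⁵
False

f(n) = n¹⁰ is O(n¹⁰), and g(n) = n⁵ is O(n⁵).
Since O(n¹⁰) grows faster than O(n⁵), f(n) = O(g(n)) is false.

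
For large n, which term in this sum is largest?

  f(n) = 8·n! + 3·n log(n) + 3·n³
8·n!

Looking at each term:
  - 8·n! is O(n!)
  - 3·n log(n) is O(n log n)
  - 3·n³ is O(n³)

The term 8·n! (O(n!)) grows fastest and dominates all others.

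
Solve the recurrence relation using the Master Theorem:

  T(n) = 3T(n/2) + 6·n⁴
Θ(n⁴)

Master Theorem: a = 3, b = 2, f(n) = 6·n⁴.
Compute the critical exponent d = log₂(3) = 1.585.
Compare f(n) = Θ(n⁴) against n^d:
  k = 4 > d = 1.585, so f(n) = Ω(n^(d+ε)) — Case 3.
  Regularity: a·(n/b)^4/n^4 = a/b^4 = 3/16 < 1 ✓.
  The top-level work dominates: T(n) = Θ(f(n)) = Θ(n⁴).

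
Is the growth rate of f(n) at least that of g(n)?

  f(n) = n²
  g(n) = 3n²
True

f(n) = n² and g(n) = 3n² are both O(n²).
Big-Ω permits equal growth rates (f ≥ c·g for some c > 0), so f(n) = Ω(g(n)) is true.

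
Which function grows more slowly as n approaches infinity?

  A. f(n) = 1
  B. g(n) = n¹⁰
A

f(n) = 1 is O(1), while g(n) = n¹⁰ is O(n¹⁰).
Since O(1) grows slower than O(n¹⁰), f(n) is dominated.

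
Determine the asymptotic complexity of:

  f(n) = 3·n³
O(n³)

The dominant term in 3·n³ is 3·n³, which is Θ(n³).
Constants are absorbed, so the tightest bound is O(n³).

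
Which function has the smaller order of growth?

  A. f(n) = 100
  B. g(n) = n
A

f(n) = 100 is O(1), while g(n) = n is O(n).
Since O(1) grows slower than O(n), f(n) is dominated.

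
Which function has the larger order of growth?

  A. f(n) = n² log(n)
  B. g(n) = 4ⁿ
B

f(n) = n² log(n) is O(n² log n), while g(n) = 4ⁿ is O(4ⁿ).
Since O(4ⁿ) grows faster than O(n² log n), g(n) dominates.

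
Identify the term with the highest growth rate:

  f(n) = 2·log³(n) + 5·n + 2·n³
2·n³

Looking at each term:
  - 2·log³(n) is O(log³ n)
  - 5·n is O(n)
  - 2·n³ is O(n³)

The term 2·n³ (O(n³)) grows fastest and dominates all others.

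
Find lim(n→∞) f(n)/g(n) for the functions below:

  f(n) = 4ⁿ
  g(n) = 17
∞

Since 4ⁿ (O(4ⁿ)) grows faster than 17 (O(1)),
the ratio f(n)/g(n) → ∞ as n → ∞.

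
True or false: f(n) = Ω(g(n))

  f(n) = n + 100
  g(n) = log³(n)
True

f(n) = n + 100 is O(n), and g(n) = log³(n) is O(log³ n).
Since O(n) grows at least as fast as O(log³ n), f(n) = Ω(g(n)) is true.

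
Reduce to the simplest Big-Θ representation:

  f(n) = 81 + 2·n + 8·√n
Θ(n)

Order the terms by growth rate: 81 ≺ 8·√n ≺ 2·n.
The fastest-growing term 2·n dominates as n → ∞; dropping its constant factor gives Θ(n).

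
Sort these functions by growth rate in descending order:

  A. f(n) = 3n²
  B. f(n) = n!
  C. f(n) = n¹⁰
B > C > A

Comparing growth rates:
B = n! is O(n!)
C = n¹⁰ is O(n¹⁰)
A = 3n² is O(n²)

Therefore, the order from fastest to slowest is: B > C > A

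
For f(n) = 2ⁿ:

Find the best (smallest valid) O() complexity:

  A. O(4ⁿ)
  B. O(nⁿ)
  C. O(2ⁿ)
C

f(n) = 2ⁿ is O(2ⁿ).
All listed options are valid Big-O bounds (upper bounds),
but O(2ⁿ) is the tightest (smallest valid bound).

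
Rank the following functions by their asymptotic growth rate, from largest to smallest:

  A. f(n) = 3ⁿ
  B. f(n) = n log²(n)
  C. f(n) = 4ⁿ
C > A > B

Comparing growth rates:
C = 4ⁿ is O(4ⁿ)
A = 3ⁿ is O(3ⁿ)
B = n log²(n) is O(n log² n)

Therefore, the order from fastest to slowest is: C > A > B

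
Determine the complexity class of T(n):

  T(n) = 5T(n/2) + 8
Θ(n^log₂(5))

Master Theorem: a = 5, b = 2, f(n) = 8.
Compute the critical exponent d = log₂(5) = 2.322.
Compare f(n) = Θ(1) against n^d:
  k = 0 < d = 2.322, so f(n) = O(n^(d-ε)) — Case 1.
  The recursion cost dominates: T(n) = Θ(n^d) = Θ(n^log₂(5)).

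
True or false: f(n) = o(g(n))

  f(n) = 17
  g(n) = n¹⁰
True

f(n) = 17 is O(1), and g(n) = n¹⁰ is O(n¹⁰).
Since O(1) grows strictly slower than O(n¹⁰), f(n) = o(g(n)) is true.
This means lim(n→∞) f(n)/g(n) = 0.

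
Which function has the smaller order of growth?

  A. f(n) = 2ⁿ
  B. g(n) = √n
B

f(n) = 2ⁿ is O(2ⁿ), while g(n) = √n is O(√n).
Since O(√n) grows slower than O(2ⁿ), g(n) is dominated.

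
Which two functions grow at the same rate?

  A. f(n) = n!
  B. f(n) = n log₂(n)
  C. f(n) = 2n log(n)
B and C

Examining each function:
  A. n! is O(n!)
  B. n log₂(n) is O(n log n)
  C. 2n log(n) is O(n log n)

Functions B and C both have the same complexity class.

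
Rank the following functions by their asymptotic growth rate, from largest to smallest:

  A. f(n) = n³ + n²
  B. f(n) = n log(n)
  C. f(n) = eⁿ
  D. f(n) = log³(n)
C > A > B > D

Comparing growth rates:
C = eⁿ is O(eⁿ)
A = n³ + n² is O(n³)
B = n log(n) is O(n log n)
D = log³(n) is O(log³ n)

Therefore, the order from fastest to slowest is: C > A > B > D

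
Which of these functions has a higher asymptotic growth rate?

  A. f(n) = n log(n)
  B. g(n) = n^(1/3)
A

f(n) = n log(n) is O(n log n), while g(n) = n^(1/3) is O(n^(1/3)).
Since O(n log n) grows faster than O(n^(1/3)), f(n) dominates.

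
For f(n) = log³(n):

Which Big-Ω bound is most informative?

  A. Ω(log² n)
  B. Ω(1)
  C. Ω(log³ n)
C

f(n) = log³(n) is Ω(log³ n).
All listed options are valid Big-Ω bounds (lower bounds),
but Ω(log³ n) is the tightest (largest valid bound).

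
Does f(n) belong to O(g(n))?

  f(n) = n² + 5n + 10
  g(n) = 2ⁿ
True

f(n) = n² + 5n + 10 is O(n²), and g(n) = 2ⁿ is O(2ⁿ).
Since O(n²) ⊆ O(2ⁿ) (f grows no faster than g), f(n) = O(g(n)) is true.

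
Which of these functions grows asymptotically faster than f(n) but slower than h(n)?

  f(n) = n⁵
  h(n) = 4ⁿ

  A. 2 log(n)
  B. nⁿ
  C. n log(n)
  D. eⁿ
D

We need g(n) with n⁵ = o(g(n)) and g(n) = o(4ⁿ), i.e. O(n⁵) ≺ g ≺ O(4ⁿ).
Check each option:
  A. 2 log(n) — O(log n) does not grow strictly faster than f(n)
  B. nⁿ — O(nⁿ) does not grow strictly slower than h(n)
  C. n log(n) — O(n log n) does not grow strictly faster than f(n)
  D. eⁿ — O(eⁿ) is strictly between O(n⁵) and O(4ⁿ) ✓

Only option D (eⁿ) lies strictly between.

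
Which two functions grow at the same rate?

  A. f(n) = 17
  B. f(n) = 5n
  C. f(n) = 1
A and C

Examining each function:
  A. 17 is O(1)
  B. 5n is O(n)
  C. 1 is O(1)

Functions A and C both have the same complexity class.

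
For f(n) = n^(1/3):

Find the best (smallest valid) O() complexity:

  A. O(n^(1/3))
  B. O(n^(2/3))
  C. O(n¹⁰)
A

f(n) = n^(1/3) is O(n^(1/3)).
All listed options are valid Big-O bounds (upper bounds),
but O(n^(1/3)) is the tightest (smallest valid bound).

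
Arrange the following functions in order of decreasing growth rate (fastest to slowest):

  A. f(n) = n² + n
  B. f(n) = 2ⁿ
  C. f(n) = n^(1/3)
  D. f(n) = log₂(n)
B > A > C > D

Comparing growth rates:
B = 2ⁿ is O(2ⁿ)
A = n² + n is O(n²)
C = n^(1/3) is O(n^(1/3))
D = log₂(n) is O(log n)

Therefore, the order from fastest to slowest is: B > A > C > D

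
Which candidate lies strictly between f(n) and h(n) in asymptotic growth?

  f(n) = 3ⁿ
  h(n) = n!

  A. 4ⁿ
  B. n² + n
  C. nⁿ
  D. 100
A

We need g(n) with 3ⁿ = o(g(n)) and g(n) = o(n!), i.e. O(3ⁿ) ≺ g ≺ O(n!).
Check each option:
  A. 4ⁿ — O(4ⁿ) is strictly between O(3ⁿ) and O(n!) ✓
  B. n² + n — O(n²) does not grow strictly faster than f(n)
  C. nⁿ — O(nⁿ) does not grow strictly slower than h(n)
  D. 100 — O(1) does not grow strictly faster than f(n)

Only option A (4ⁿ) lies strictly between.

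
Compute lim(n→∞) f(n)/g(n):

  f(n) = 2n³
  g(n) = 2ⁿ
0

Since 2n³ (O(n³)) grows slower than 2ⁿ (O(2ⁿ)),
the ratio f(n)/g(n) → 0 as n → ∞.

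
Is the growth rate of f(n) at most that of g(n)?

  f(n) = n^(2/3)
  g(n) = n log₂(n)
True

f(n) = n^(2/3) is O(n^(2/3)), and g(n) = n log₂(n) is O(n log n).
Since O(n^(2/3)) ⊆ O(n log n) (f grows no faster than g), f(n) = O(g(n)) is true.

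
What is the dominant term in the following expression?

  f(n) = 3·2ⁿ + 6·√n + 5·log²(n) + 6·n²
3·2ⁿ

Looking at each term:
  - 3·2ⁿ is O(2ⁿ)
  - 6·√n is O(√n)
  - 5·log²(n) is O(log² n)
  - 6·n² is O(n²)

The term 3·2ⁿ (O(2ⁿ)) grows fastest and dominates all others.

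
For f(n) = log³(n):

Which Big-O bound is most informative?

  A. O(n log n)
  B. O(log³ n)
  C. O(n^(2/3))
B

f(n) = log³(n) is O(log³ n).
All listed options are valid Big-O bounds (upper bounds),
but O(log³ n) is the tightest (smallest valid bound).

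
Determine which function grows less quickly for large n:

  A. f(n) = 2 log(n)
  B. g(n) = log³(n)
A

f(n) = 2 log(n) is O(log n), while g(n) = log³(n) is O(log³ n).
Since O(log n) grows slower than O(log³ n), f(n) is dominated.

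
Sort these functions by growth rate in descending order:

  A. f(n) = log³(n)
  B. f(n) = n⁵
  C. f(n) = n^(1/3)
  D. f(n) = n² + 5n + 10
B > D > C > A

Comparing growth rates:
B = n⁵ is O(n⁵)
D = n² + 5n + 10 is O(n²)
C = n^(1/3) is O(n^(1/3))
A = log³(n) is O(log³ n)

Therefore, the order from fastest to slowest is: B > D > C > A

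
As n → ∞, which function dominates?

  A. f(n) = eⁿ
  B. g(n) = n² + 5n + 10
A

f(n) = eⁿ is O(eⁿ), while g(n) = n² + 5n + 10 is O(n²).
Since O(eⁿ) grows faster than O(n²), f(n) dominates.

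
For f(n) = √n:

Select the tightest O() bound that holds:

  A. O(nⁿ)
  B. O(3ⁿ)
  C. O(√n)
C

f(n) = √n is O(√n).
All listed options are valid Big-O bounds (upper bounds),
but O(√n) is the tightest (smallest valid bound).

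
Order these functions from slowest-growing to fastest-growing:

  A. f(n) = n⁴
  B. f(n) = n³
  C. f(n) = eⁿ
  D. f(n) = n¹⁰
B < A < D < C

Comparing growth rates:
B = n³ is O(n³)
A = n⁴ is O(n⁴)
D = n¹⁰ is O(n¹⁰)
C = eⁿ is O(eⁿ)

Therefore, the order from slowest to fastest is: B < A < D < C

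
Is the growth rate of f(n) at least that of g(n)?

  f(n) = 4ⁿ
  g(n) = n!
False

f(n) = 4ⁿ is O(4ⁿ), and g(n) = n! is O(n!).
Since O(4ⁿ) grows slower than O(n!), f(n) = Ω(g(n)) is false.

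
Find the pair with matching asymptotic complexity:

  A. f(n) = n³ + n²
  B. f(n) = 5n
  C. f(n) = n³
A and C

Examining each function:
  A. n³ + n² is O(n³)
  B. 5n is O(n)
  C. n³ is O(n³)

Functions A and C both have the same complexity class.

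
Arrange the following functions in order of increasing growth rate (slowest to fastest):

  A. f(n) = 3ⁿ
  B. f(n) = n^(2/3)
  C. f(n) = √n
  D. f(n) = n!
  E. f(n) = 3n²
C < B < E < A < D

Comparing growth rates:
C = √n is O(√n)
B = n^(2/3) is O(n^(2/3))
E = 3n² is O(n²)
A = 3ⁿ is O(3ⁿ)
D = n! is O(n!)

Therefore, the order from slowest to fastest is: C < B < E < A < D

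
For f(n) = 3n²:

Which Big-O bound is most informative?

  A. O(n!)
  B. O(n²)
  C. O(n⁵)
B

f(n) = 3n² is O(n²).
All listed options are valid Big-O bounds (upper bounds),
but O(n²) is the tightest (smallest valid bound).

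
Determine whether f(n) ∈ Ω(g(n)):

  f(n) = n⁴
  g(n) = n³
True

f(n) = n⁴ is O(n⁴), and g(n) = n³ is O(n³).
Since O(n⁴) grows at least as fast as O(n³), f(n) = Ω(g(n)) is true.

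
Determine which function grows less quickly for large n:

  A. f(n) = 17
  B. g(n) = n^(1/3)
A

f(n) = 17 is O(1), while g(n) = n^(1/3) is O(n^(1/3)).
Since O(1) grows slower than O(n^(1/3)), f(n) is dominated.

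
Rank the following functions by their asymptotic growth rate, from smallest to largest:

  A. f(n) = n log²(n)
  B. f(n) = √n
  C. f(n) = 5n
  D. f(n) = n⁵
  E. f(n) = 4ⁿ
B < C < A < D < E

Comparing growth rates:
B = √n is O(√n)
C = 5n is O(n)
A = n log²(n) is O(n log² n)
D = n⁵ is O(n⁵)
E = 4ⁿ is O(4ⁿ)

Therefore, the order from slowest to fastest is: B < C < A < D < E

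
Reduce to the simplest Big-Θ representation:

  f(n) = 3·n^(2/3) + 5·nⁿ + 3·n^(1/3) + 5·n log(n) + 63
Θ(nⁿ)

Order the terms by growth rate: 63 ≺ 3·n^(1/3) ≺ 3·n^(2/3) ≺ 5·n log(n) ≺ 5·nⁿ.
The fastest-growing term 5·nⁿ dominates as n → ∞; dropping its constant factor gives Θ(nⁿ).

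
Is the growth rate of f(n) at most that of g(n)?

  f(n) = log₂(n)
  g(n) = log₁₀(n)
True

f(n) = log₂(n) and g(n) = log₁₀(n) are both O(log n).
Big-O permits equal growth rates (f ≤ c·g for some c), so f(n) = O(g(n)) is true.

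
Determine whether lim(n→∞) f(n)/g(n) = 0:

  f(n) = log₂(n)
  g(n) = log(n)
False

f(n) = log₂(n) is O(log n), and g(n) = log(n) is O(log n).
Since they have the same growth rate, f(n) = o(g(n)) is false.
(f = o(g) requires f to grow strictly slower, not equal.)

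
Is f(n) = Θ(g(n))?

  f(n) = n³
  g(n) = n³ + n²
True

f(n) = n³ and g(n) = n³ + n² are both O(n³).
Since they have the same asymptotic growth rate, f(n) = Θ(g(n)) is true.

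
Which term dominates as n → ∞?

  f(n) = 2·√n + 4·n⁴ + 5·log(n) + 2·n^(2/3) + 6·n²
4·n⁴

Looking at each term:
  - 2·√n is O(√n)
  - 4·n⁴ is O(n⁴)
  - 5·log(n) is O(log n)
  - 2·n^(2/3) is O(n^(2/3))
  - 6·n² is O(n²)

The term 4·n⁴ (O(n⁴)) grows fastest and dominates all others.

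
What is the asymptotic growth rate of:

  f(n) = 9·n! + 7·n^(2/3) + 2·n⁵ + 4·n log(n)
Θ(n!)

Order the terms by growth rate: 7·n^(2/3) ≺ 4·n log(n) ≺ 2·n⁵ ≺ 9·n!.
The fastest-growing term 9·n! dominates as n → ∞; dropping its constant factor gives Θ(n!).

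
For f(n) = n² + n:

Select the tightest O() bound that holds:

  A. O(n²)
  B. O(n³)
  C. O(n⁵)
A

f(n) = n² + n is O(n²).
All listed options are valid Big-O bounds (upper bounds),
but O(n²) is the tightest (smallest valid bound).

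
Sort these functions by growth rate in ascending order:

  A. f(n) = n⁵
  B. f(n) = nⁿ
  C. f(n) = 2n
C < A < B

Comparing growth rates:
C = 2n is O(n)
A = n⁵ is O(n⁵)
B = nⁿ is O(nⁿ)

Therefore, the order from slowest to fastest is: C < A < B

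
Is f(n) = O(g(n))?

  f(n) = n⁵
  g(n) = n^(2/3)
False

f(n) = n⁵ is O(n⁵), and g(n) = n^(2/3) is O(n^(2/3)).
Since O(n⁵) grows faster than O(n^(2/3)), f(n) = O(g(n)) is false.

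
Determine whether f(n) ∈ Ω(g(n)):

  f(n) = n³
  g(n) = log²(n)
True

f(n) = n³ is O(n³), and g(n) = log²(n) is O(log² n).
Since O(n³) grows at least as fast as O(log² n), f(n) = Ω(g(n)) is true.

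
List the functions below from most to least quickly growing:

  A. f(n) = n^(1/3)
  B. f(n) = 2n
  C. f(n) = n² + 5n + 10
C > B > A

Comparing growth rates:
C = n² + 5n + 10 is O(n²)
B = 2n is O(n)
A = n^(1/3) is O(n^(1/3))

Therefore, the order from fastest to slowest is: C > B > A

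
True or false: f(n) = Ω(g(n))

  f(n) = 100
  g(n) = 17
True

f(n) = 100 and g(n) = 17 are both O(1).
Big-Ω permits equal growth rates (f ≥ c·g for some c > 0), so f(n) = Ω(g(n)) is true.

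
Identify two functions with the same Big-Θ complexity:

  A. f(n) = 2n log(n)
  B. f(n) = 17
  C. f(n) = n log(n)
A and C

Examining each function:
  A. 2n log(n) is O(n log n)
  B. 17 is O(1)
  C. n log(n) is O(n log n)

Functions A and C both have the same complexity class.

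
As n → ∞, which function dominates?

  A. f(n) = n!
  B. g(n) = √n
A

f(n) = n! is O(n!), while g(n) = √n is O(√n).
Since O(n!) grows faster than O(√n), f(n) dominates.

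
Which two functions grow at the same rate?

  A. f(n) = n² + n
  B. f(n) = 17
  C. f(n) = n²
A and C

Examining each function:
  A. n² + n is O(n²)
  B. 17 is O(1)
  C. n² is O(n²)

Functions A and C both have the same complexity class.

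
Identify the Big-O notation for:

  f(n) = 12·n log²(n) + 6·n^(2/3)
O(n log² n)

The dominant term in 12·n log²(n) + 6·n^(2/3) is 12·n log²(n), which is Θ(n log² n).
Lower-order terms (6·n^(2/3)) are asymptotically negligible.
Constants are absorbed, so the tightest bound is O(n log² n).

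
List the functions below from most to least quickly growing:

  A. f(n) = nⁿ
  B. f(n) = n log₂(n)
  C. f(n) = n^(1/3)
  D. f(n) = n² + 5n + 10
A > D > B > C

Comparing growth rates:
A = nⁿ is O(nⁿ)
D = n² + 5n + 10 is O(n²)
B = n log₂(n) is O(n log n)
C = n^(1/3) is O(n^(1/3))

Therefore, the order from fastest to slowest is: A > D > B > C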